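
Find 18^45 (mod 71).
Using repeated squaring. 45 = 32 + 8 + 4 + 1 (binary 101101). Repeated squaring mod 71: 18^1 ≡ 18; 18^2 ≡ 18² = 324 ≡ 40; 18^4 ≡ 40² = 1600 ≡ 38; 18^8 ≡ 38² = 1444 ≡ 24; 18^16 ≡ 24² = 576 ≡ 8; 18^32 ≡ 8² = 64 ≡ 64. Multiply: 18^45 = 18^32 × 18^8 × 18^4 × 18^1 ≡ 64 × 24 × 38 × 18 (mod 71): 64 × 24 = 1536 ≡ 45; 45 × 38 = 1710 ≡ 6; 6 × 18 = 108 ≡ 37. So 18^45 ≡ 37 (mod 71).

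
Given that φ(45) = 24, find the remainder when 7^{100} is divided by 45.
By Euler: 7^{24} ≡ 1 (mod 45) since gcd(7, 45) = 1. 100 = 4×24 + 4. So 7^{100} ≡ 7^{4} ≡ 16 (mod 45)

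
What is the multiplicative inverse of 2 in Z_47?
2^(-1) ≡ 24 (mod 47). Verification: 2 × 24 = 48 ≡ 1 (mod 47)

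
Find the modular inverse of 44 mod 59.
44^(-1) ≡ 55 (mod 59). Verification: 44 × 55 = 2420 ≡ 1 (mod 59)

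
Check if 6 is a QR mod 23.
By Euler's criterion: 6^{11} ≡ 1 (mod 23). Since this equals 1, 6 is a QR.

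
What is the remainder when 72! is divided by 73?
By Wilson's theorem, (72)! ≡ -1 ≡ 72 (mod 73)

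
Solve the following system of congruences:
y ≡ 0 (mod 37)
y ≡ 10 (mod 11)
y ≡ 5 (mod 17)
1110

Using the Chinese Remainder Theorem:
M = product of moduli = 6919
For equation 1: M_1 = 187, 187 ≡ 2 (mod 37), inverse of 187 mod 37 is 19 (check: 2 × 19 = 38 ≡ 1 (mod 37))
For equation 2: M_2 = 629, 629 ≡ 2 (mod 11), inverse of 629 mod 11 is 6 (check: 2 × 6 = 12 ≡ 1 (mod 11))
For equation 3: M_3 = 407, 407 ≡ 16 (mod 17), inverse of 407 mod 17 is 16 (check: 16 × 16 = 256 ≡ 1 (mod 17))
Combine: y ≡ Σ r_i×M_i×(M_i⁻¹ mod m_i) = 0×187×19 + 10×629×6 + 5×407×16 = 0 + 37740 + 32560 = 70300
70300 mod 6919 = 1110
y ≡ 1110 (mod 6919)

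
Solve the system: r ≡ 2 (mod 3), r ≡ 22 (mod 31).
M = 3 × 31 = 93. M₁ = 31, y₁ ≡ 1 (mod 3). M₂ = 3, y₂ ≡ 21 (mod 31). r = 2×31×1 + 22×3×21 ≡ 53 (mod 93)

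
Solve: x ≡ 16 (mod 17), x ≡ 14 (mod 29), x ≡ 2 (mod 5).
M = 17 × 29 × 5 = 2465. M₁ = 145, y₁ ≡ 2 (mod 17). M₂ = 85, y₂ ≡ 14 (mod 29). M₃ = 493, y₃ ≡ 2 (mod 5). x = 16×145×2 + 14×85×14 + 2×493×2 ≡ 1087 (mod 2465)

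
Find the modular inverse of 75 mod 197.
75^(-1) ≡ 176 (mod 197). Verification: 75 × 176 = 13200 ≡ 1 (mod 197)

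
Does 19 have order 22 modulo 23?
p - 1 = 22 has prime divisors 2, 11. Check 19^(22/q) mod 23 for each: 19^(22/2) = 19^11 ≡ 22, 19^(22/11) = 19^2 ≡ 16 (mod 23). None of these is 1, so 19 has order 22 = φ(23), so it is a primitive root mod 23.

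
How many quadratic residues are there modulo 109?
For prime 109, there are (p-1)/2 = (109-1)/2 = 54 quadratic residues (excluding 0).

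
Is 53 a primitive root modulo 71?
Yes

To verify, check if 53^(70/q) ≢ 1 (mod 71) for each prime divisor q of 70
Divisors of 70 = 70: [1, 2, 5, 7, 10, 14, 35, 70]
  53^(70/2) = 53^35 ≡ 70 (mod 71)
  53^(70/5) = 53^14 ≡ 57 (mod 71)
  53^(70/7) = 53^10 ≡ 37 (mod 71)
Conclusion: 53 is a primitive root modulo 71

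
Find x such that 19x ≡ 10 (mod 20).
10

Since gcd(19, 20) = 1 divides 10, a solution exists.
Multiply both sides by the inverse of 19 mod 20:
  19^(-1) mod 20 = 19
  x ≡ 19 × 10 ≡ 190 ≡ 10 (mod 20)
Verification: 19 × 10 = 190 = 9 × 20 + 10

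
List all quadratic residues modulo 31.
QRs mod 31: {1, 2, 4, 5, 7, 8, 9, 10, 14, 16, 18, 19, 20, 25, 28}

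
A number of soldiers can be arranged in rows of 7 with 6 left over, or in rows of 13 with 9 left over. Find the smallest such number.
M = 7 × 13 = 91. M₁ = 13, y₁ ≡ 6 (mod 7). M₂ = 7, y₂ ≡ 2 (mod 13). y = 6×13×6 + 9×7×2 ≡ 48 (mod 91). The smallest positive such number is 48.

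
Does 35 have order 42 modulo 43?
p - 1 = 42 has prime divisors 2, 3, 7. Check 35^(42/q) mod 43 for each: 35^(42/2) = 35^21 ≡ 1, 35^(42/3) = 35^14 ≡ 1, 35^(42/7) = 35^6 ≡ 16 (mod 43). Since 35^21 ≡ 1 (mod 43), the order of 35 divides 21 (in fact the order is 7) ≠ 42, so it is not a primitive root.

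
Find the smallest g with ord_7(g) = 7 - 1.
p - 1 = 6 has prime divisors 2, 3. h is a primitive root mod 7 iff h^(6/q) ≢ 1 (mod 7) for each such q.
h = 2: 2^3 ≡ 1, 2^2 ≡ 4 (mod 7); 2^3 ≡ 1, so not a primitive root.
h = 3: 3^3 ≡ 6, 3^2 ≡ 2 (mod 7); none is 1, so 3 has order 6 and is a primitive root.
The smallest primitive root mod 7 is g = 3.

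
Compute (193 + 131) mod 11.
5

(193 + 131) = 324
324 mod 11 = 5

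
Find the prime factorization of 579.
3 × 193

Divide by primes starting from smallest:
579 ÷ 3 = 193
193 ÷ 193 = 1

579 = 3 × 193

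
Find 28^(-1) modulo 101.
83

Using Extended Euclidean Algorithm:
gcd(28, 101) = 1
Bezout coefficients: 28 × -18 + 101 × 5 = 1
So 28 × -18 ≡ 1 (mod 101)
The inverse is -18 mod 101 = 83
Verification: 28 × 83 = 2324 = 23 × 101 + 1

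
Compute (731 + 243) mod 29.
17

(731 + 243) = 974
974 mod 29 = 17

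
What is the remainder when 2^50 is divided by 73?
Using repeated squaring. 50 = 32 + 16 + 2 (binary 110010). Repeated squaring mod 73: 2^1 ≡ 2; 2^2 ≡ 2² = 4 ≡ 4; 2^4 ≡ 4² = 16 ≡ 16; 2^8 ≡ 16² = 256 ≡ 37; 2^16 ≡ 37² = 1369 ≡ 55; 2^32 ≡ 55² = 3025 ≡ 32. Multiply: 2^50 = 2^32 × 2^16 × 2^2 ≡ 32 × 55 × 4 (mod 73): 32 × 55 = 1760 ≡ 8; 8 × 4 = 32 ≡ 32. So 2^50 ≡ 32 (mod 73).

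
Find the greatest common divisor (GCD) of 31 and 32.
1

Using the Euclidean algorithm:
31 = 0 × 32 + 31
32 = 1 × 31 + 1
31 = 31 × 1 + 0

GCD(31, 32) = 1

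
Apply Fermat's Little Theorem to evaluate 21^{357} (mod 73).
51

By Fermat's Little Theorem, a^(p-1) ≡ 1 (mod p) for prime p and gcd(a, p) = 1
Here p = 73, so 21^72 ≡ 1 (mod 73)
We can reduce the exponent: 357 mod 72 = 69
So 21^357 ≡ 21^69 (mod 73)
Computing: 21^69 mod 73 = 51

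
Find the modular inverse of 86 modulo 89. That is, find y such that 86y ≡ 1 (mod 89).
59

Using Extended Euclidean Algorithm:
gcd(86, 89) = 1
Bezout coefficients: 86 × -30 + 89 × 29 = 1
So 86 × -30 ≡ 1 (mod 89)
The inverse is -30 mod 89 = 59
Verification: 86 × 59 = 5074 = 57 × 89 + 1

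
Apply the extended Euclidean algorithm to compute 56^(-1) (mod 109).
Extended GCD: 56(37) + 109(-19) = 1. So 56^(-1) ≡ 37 ≡ 37 (mod 109). Verify: 56 × 37 = 2072 ≡ 1 (mod 109)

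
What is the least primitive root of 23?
5

A primitive root g modulo p has order p-1 = 22
Prime divisors of 22: [2, 11]
g is a primitive root iff g^(22/q) ≢ 1 (mod 23) for each prime divisor q
Testing small values:
  g = 2: 2^11 ≡ 1, 2^2 ≡ 4 (mod 23) → 2^11 ≡ 1, not primitive root
  g = 3: 3^11 ≡ 1, 3^2 ≡ 9 (mod 23) → 3^11 ≡ 1, not primitive root
  g = 4: 4^11 ≡ 1, 4^2 ≡ 16 (mod 23) → 4^11 ≡ 1, not primitive root
  g = 5: 5^11 ≡ 22, 5^2 ≡ 2 (mod 23) → none is 1, primitive root!
The smallest primitive root is 5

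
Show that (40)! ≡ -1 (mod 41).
(40)! mod 41 = 40. Since this equals -1 (mod 41), Wilson confirms 41 is prime.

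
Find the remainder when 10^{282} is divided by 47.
By Fermat: 10^{46} ≡ 1 (mod 47). 282 = 6×46 + 6. So 10^{282} ≡ 10^{6} ≡ 28 (mod 47)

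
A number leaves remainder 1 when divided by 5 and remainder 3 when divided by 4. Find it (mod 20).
M = 5 × 4 = 20. M₁ = 4, y₁ ≡ 4 (mod 5). M₂ = 5, y₂ ≡ 1 (mod 4). x = 1×4×4 + 3×5×1 ≡ 11 (mod 20)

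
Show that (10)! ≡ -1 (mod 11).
(10)! mod 11 = 10. Since this equals -1 (mod 11), Wilson confirms 11 is prime.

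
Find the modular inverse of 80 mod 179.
80^(-1) ≡ 47 (mod 179). Verification: 80 × 47 = 3760 ≡ 1 (mod 179)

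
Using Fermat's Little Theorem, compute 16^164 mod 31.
By Fermat: 16^{30} ≡ 1 (mod 31). 164 = 5×30 + 14. So 16^{164} ≡ 16^{14} ≡ 2 (mod 31)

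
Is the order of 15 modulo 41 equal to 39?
No, the actual order is 40, not 39.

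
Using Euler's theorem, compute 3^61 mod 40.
By Euler: 3^{16} ≡ 1 (mod 40) since gcd(3, 40) = 1. 61 = 3×16 + 13. So 3^{61} ≡ 3^{13} ≡ 3 (mod 40)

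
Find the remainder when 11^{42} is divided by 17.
By Fermat: 11^{16} ≡ 1 (mod 17). 42 = 2×16 + 10. So 11^{42} ≡ 11^{10} ≡ 15 (mod 17)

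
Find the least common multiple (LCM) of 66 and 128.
4224

First find GCD(66, 128) using the Euclidean algorithm:
66 = 0 × 128 + 66
128 = 1 × 66 + 62
66 = 1 × 62 + 4
62 = 15 × 4 + 2
4 = 2 × 2 + 0
GCD(66, 128) = 2

LCM formula: LCM(a, b) = (a × b) / GCD(a, b)
LCM(66, 128) = (66 × 128) / 2
LCM(66, 128) = 8448 / 2
LCM(66, 128) = 4224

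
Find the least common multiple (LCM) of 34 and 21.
714

First find GCD(34, 21) using the Euclidean algorithm:
34 = 1 × 21 + 13
21 = 1 × 13 + 8
13 = 1 × 8 + 5
8 = 1 × 5 + 3
5 = 1 × 3 + 2
3 = 1 × 2 + 1
2 = 2 × 1 + 0
GCD(34, 21) = 1

LCM formula: LCM(a, b) = (a × b) / GCD(a, b)
LCM(34, 21) = (34 × 21) / 1
LCM(34, 21) = 714 / 1
LCM(34, 21) = 714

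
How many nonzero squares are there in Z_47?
For prime 47, there are (p-1)/2 = (47-1)/2 = 23 quadratic residues (excluding 0).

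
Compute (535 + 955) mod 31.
2

(535 + 955) = 1490
1490 mod 31 = 2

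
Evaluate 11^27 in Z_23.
Using Fermat: 11^{22} ≡ 1 (mod 23). 27 ≡ 5 (mod 22). So 11^{27} ≡ 11^{5} ≡ 5 (mod 23)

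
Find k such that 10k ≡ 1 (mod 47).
10^(-1) ≡ 33 (mod 47). Verification: 10 × 33 = 330 ≡ 1 (mod 47)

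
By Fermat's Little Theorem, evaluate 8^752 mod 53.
By Fermat: 8^{52} ≡ 1 (mod 53). 752 ≡ 24 (mod 52). So 8^{752} ≡ 8^{24} ≡ 24 (mod 53)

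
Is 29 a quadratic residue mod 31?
By Euler's criterion: 29^{15} ≡ 30 (mod 31). Since this equals -1 (≡ 30), 29 is not a QR.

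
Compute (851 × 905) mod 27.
7

(851 × 905) = 770155
770155 mod 27 = 7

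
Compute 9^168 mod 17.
Using Fermat: 9^{16} ≡ 1 (mod 17). 168 ≡ 8 (mod 16). So 9^{168} ≡ 9^{8} ≡ 1 (mod 17)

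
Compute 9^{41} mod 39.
3

Using successive squaring:
Binary expansion of 41: 101001
Powers of 9 mod 39 (each is the square of the previous):
  9^1 ≡ 9 (mod 39)
  9^2 ≡ 9² = 81 ≡ 3 (mod 39)
  9^4 ≡ 3² = 9 ≡ 9 (mod 39)
  9^8 ≡ 9² = 81 ≡ 3 (mod 39)
  9^16 ≡ 3² = 9 ≡ 9 (mod 39)
  9^32 ≡ 9² = 81 ≡ 3 (mod 39)
41 = 32 + 8 + 1, so 9^41 = 9^32 × 9^8 × 9^1 ≡ 3 × 3 × 9 (mod 39)
Multiplying step by step:
  3 × 3 = 9 ≡ 9 (mod 39)
  9 × 9 = 81 ≡ 3 (mod 39)
Result: 9^41 ≡ 3 (mod 39)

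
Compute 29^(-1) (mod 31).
29^(-1) ≡ 15 (mod 31). Verification: 29 × 15 = 435 ≡ 1 (mod 31)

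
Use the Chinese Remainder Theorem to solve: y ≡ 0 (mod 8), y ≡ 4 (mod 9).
M = 8 × 9 = 72. M₁ = 9, y₁ ≡ 1 (mod 8). M₂ = 8, y₂ ≡ 8 (mod 9). y = 0×9×1 + 4×8×8 ≡ 40 (mod 72)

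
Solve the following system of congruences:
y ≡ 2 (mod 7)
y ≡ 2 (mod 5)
2

Using the Chinese Remainder Theorem:
M = product of moduli = 35
For equation 1: M_1 = 5, 5 ≡ 5 (mod 7), inverse of 5 mod 7 is 3 (check: 5 × 3 = 15 ≡ 1 (mod 7))
For equation 2: M_2 = 7, 7 ≡ 2 (mod 5), inverse of 7 mod 5 is 3 (check: 2 × 3 = 6 ≡ 1 (mod 5))
Combine: y ≡ Σ r_i×M_i×(M_i⁻¹ mod m_i) = 2×5×3 + 2×7×3 = 30 + 42 = 72
72 mod 35 = 2
y ≡ 2 (mod 35)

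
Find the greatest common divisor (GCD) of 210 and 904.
2

Using the Euclidean algorithm:
210 = 0 × 904 + 210
904 = 4 × 210 + 64
210 = 3 × 64 + 18
64 = 3 × 18 + 10
18 = 1 × 10 + 8
10 = 1 × 8 + 2
8 = 4 × 2 + 0

GCD(210, 904) = 2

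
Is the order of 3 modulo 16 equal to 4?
Yes, ord_16(3) = 4.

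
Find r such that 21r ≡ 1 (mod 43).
21^(-1) ≡ 41 (mod 43). Verification: 21 × 41 = 861 ≡ 1 (mod 43)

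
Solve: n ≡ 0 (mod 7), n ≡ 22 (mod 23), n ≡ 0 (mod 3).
M = 7 × 23 × 3 = 483. M₁ = 69, y₁ ≡ 6 (mod 7). M₂ = 21, y₂ ≡ 11 (mod 23). M₃ = 161, y₃ ≡ 2 (mod 3). n = 0×69×6 + 22×21×11 + 0×161×2 ≡ 252 (mod 483)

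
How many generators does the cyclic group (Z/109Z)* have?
36

The number of primitive roots modulo p is φ(p-1) = φ(108)
φ(108) = 36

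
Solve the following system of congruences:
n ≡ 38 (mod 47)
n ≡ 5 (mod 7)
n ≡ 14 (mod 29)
3610

Using the Chinese Remainder Theorem:
M = product of moduli = 9541
For equation 1: M_1 = 203, 203 ≡ 15 (mod 47), inverse of 203 mod 47 is 22 (check: 15 × 22 = 330 ≡ 1 (mod 47))
For equation 2: M_2 = 1363, 1363 ≡ 5 (mod 7), inverse of 1363 mod 7 is 3 (check: 5 × 3 = 15 ≡ 1 (mod 7))
For equation 3: M_3 = 329, 329 ≡ 10 (mod 29), inverse of 329 mod 29 is 3 (check: 10 × 3 = 30 ≡ 1 (mod 29))
Combine: n ≡ Σ r_i×M_i×(M_i⁻¹ mod m_i) = 38×203×22 + 5×1363×3 + 14×329×3 = 169708 + 20445 + 13818 = 203971
203971 mod 9541 = 3610
n ≡ 3610 (mod 9541)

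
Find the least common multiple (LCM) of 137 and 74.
10138

First find GCD(137, 74) using the Euclidean algorithm:
137 = 1 × 74 + 63
74 = 1 × 63 + 11
63 = 5 × 11 + 8
11 = 1 × 8 + 3
8 = 2 × 3 + 2
3 = 1 × 2 + 1
2 = 2 × 1 + 0
GCD(137, 74) = 1

LCM formula: LCM(a, b) = (a × b) / GCD(a, b)
LCM(137, 74) = (137 × 74) / 1
LCM(137, 74) = 10138 / 1
LCM(137, 74) = 10138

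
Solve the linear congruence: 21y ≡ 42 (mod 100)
2

Since gcd(21, 100) = 1 divides 42, a solution exists.
Multiply both sides by the inverse of 21 mod 100:
  21^(-1) mod 100 = 81
  x ≡ 81 × 42 ≡ 3402 ≡ 2 (mod 100)
Verification: 21 × 2 = 42 = 0 × 100 + 42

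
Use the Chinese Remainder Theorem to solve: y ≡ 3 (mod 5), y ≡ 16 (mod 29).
103

Using the Chinese Remainder Theorem:
M = product of moduli = 145
For equation 1: M_1 = 29, 29 ≡ 4 (mod 5), inverse of 29 mod 5 is 4 (check: 4 × 4 = 16 ≡ 1 (mod 5))
For equation 2: M_2 = 5, 5 ≡ 5 (mod 29), inverse of 5 mod 29 is 6 (check: 5 × 6 = 30 ≡ 1 (mod 29))
Combine: y ≡ Σ r_i×M_i×(M_i⁻¹ mod m_i) = 3×29×4 + 16×5×6 = 348 + 480 = 828
828 mod 145 = 103
y ≡ 103 (mod 145)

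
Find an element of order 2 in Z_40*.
39 has order 2 mod 40 since 39^{2} ≡ 1 (mod 40) and no smaller power works.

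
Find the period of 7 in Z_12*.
Powers of 7 mod 12: 7^1≡7, 7^2≡1. Order = 2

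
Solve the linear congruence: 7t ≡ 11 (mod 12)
5

Since gcd(7, 12) = 1 divides 11, a solution exists.
Multiply both sides by the inverse of 7 mod 12:
  7^(-1) mod 12 = 7
  x ≡ 7 × 11 ≡ 77 ≡ 5 (mod 12)
Verification: 7 × 5 = 35 = 2 × 12 + 11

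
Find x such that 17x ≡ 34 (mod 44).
2

Since gcd(17, 44) = 1 divides 34, a solution exists.
Multiply both sides by the inverse of 17 mod 44:
  17^(-1) mod 44 = 13
  x ≡ 13 × 34 ≡ 442 ≡ 2 (mod 44)
Verification: 17 × 2 = 34 = 0 × 44 + 34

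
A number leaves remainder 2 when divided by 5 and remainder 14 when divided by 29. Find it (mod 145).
M = 5 × 29 = 145. M₁ = 29, y₁ ≡ 4 (mod 5). M₂ = 5, y₂ ≡ 6 (mod 29). y = 2×29×4 + 14×5×6 ≡ 72 (mod 145)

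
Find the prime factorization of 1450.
2 × 5^2 × 29

Divide by primes starting from smallest:
1450 ÷ 2 = 725
725 ÷ 5 = 145
145 ÷ 5 = 29
29 ÷ 29 = 1

1450 = 2 × 5^2 × 29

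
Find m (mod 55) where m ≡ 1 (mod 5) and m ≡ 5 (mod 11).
M = 5 × 11 = 55. M₁ = 11, y₁ ≡ 1 (mod 5). M₂ = 5, y₂ ≡ 9 (mod 11). m = 1×11×1 + 5×5×9 ≡ 16 (mod 55)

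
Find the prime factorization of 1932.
2^2 × 3 × 7 × 23

Divide by primes starting from smallest:
1932 ÷ 2 = 966
966 ÷ 2 = 483
483 ÷ 3 = 161
161 ÷ 7 = 23
23 ÷ 23 = 1

1932 = 2^2 × 3 × 7 × 23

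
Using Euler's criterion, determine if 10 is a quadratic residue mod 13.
By Euler's criterion: 10^{6} ≡ 1 (mod 13). Since this equals 1, 10 is a QR.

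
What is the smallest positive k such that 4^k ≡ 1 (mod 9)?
Powers of 4 mod 9: 4^1≡4, 4^2≡7, 4^3≡1. Order = 3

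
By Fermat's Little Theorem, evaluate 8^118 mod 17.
By Fermat: 8^{16} ≡ 1 (mod 17). 118 = 7×16 + 6. So 8^{118} ≡ 8^{6} ≡ 4 (mod 17)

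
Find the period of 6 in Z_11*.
Powers of 6 mod 11: 6^1≡6, 6^2≡3, 6^3≡7, 6^4≡9, 6^5≡10, 6^6≡5, 6^7≡8, 6^8≡4, 6^9≡2, 6^10≡1. Order = 10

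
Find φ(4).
2

Prime factorization: 4 = 2^2
Using the formula φ(n) = n × Π(1 - 1/p) for each prime factor p:
φ(4) = 4 × (1 - 1/2)
φ(4) = 2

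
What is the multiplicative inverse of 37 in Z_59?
37^(-1) ≡ 8 (mod 59). Verification: 37 × 8 = 296 ≡ 1 (mod 59)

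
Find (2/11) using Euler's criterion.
(2/11) = 2^{5} mod 11 = -1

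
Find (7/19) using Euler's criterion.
(7/19) = 7^{9} mod 19 = 1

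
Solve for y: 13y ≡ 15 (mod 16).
11

Since gcd(13, 16) = 1 divides 15, a solution exists.
Multiply both sides by the inverse of 13 mod 16:
  13^(-1) mod 16 = 5
  x ≡ 5 × 15 ≡ 75 ≡ 11 (mod 16)
Verification: 13 × 11 = 143 = 8 × 16 + 15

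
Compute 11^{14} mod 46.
3

Using successive squaring:
Binary expansion of 14: 1110
Powers of 11 mod 46 (each is the square of the previous):
  11^1 ≡ 11 (mod 46)
  11^2 ≡ 11² = 121 ≡ 29 (mod 46)
  11^4 ≡ 29² = 841 ≡ 13 (mod 46)
  11^8 ≡ 13² = 169 ≡ 31 (mod 46)
14 = 8 + 4 + 2, so 11^14 = 11^8 × 11^4 × 11^2 ≡ 31 × 13 × 29 (mod 46)
Multiplying step by step:
  31 × 13 = 403 ≡ 35 (mod 46)
  35 × 29 = 1015 ≡ 3 (mod 46)
Result: 11^14 ≡ 3 (mod 46)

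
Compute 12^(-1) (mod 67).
28

Using Extended Euclidean Algorithm:
gcd(12, 67) = 1
Bezout coefficients: 12 × 28 + 67 × -5 = 1
So 12 × 28 ≡ 1 (mod 67)
The inverse is 28 mod 67 = 28
Verification: 12 × 28 = 336 = 5 × 67 + 1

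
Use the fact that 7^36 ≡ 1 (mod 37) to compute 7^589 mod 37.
By Fermat: 7^{36} ≡ 1 (mod 37). 589 ≡ 13 (mod 36). So 7^{589} ≡ 7^{13} ≡ 33 (mod 37)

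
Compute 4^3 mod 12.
3 = 2 + 1 (binary 11). Repeated squaring mod 12: 4^1 ≡ 4; 4^2 ≡ 4² = 16 ≡ 4. Multiply: 4^3 = 4^2 × 4^1 ≡ 4 × 4 (mod 12): 4 × 4 = 16 ≡ 4. So 4^3 ≡ 4 (mod 12).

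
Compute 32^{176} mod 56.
16

Using successive squaring:
Binary expansion of 176: 10110000
Powers of 32 mod 56 (each is the square of the previous):
  32^1 ≡ 32 (mod 56)
  32^2 ≡ 32² = 1024 ≡ 16 (mod 56)
  32^4 ≡ 16² = 256 ≡ 32 (mod 56)
  32^8 ≡ 32² = 1024 ≡ 16 (mod 56)
  32^16 ≡ 16² = 256 ≡ 32 (mod 56)
  32^32 ≡ 32² = 1024 ≡ 16 (mod 56)
  32^64 ≡ 16² = 256 ≡ 32 (mod 56)
  32^128 ≡ 32² = 1024 ≡ 16 (mod 56)
176 = 128 + 32 + 16, so 32^176 = 32^128 × 32^32 × 32^16 ≡ 16 × 16 × 32 (mod 56)
Multiplying step by step:
  16 × 16 = 256 ≡ 32 (mod 56)
  32 × 32 = 1024 ≡ 16 (mod 56)
Result: 32^176 ≡ 16 (mod 56)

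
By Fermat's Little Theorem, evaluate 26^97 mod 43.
By Fermat: 26^{42} ≡ 1 (mod 43). 97 = 2×42 + 13. So 26^{97} ≡ 26^{13} ≡ 30 (mod 43)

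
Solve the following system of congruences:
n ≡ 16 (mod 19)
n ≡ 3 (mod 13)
16

Using the Chinese Remainder Theorem:
M = product of moduli = 247
For equation 1: M_1 = 13, 13 ≡ 13 (mod 19), inverse of 13 mod 19 is 3 (check: 13 × 3 = 39 ≡ 1 (mod 19))
For equation 2: M_2 = 19, 19 ≡ 6 (mod 13), inverse of 19 mod 13 is 11 (check: 6 × 11 = 66 ≡ 1 (mod 13))
Combine: n ≡ Σ r_i×M_i×(M_i⁻¹ mod m_i) = 16×13×3 + 3×19×11 = 624 + 627 = 1251
1251 mod 247 = 16
n ≡ 16 (mod 247)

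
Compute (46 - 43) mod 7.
3

(46 - 43) = 3
3 mod 7 = 3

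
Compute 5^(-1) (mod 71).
57

Using Extended Euclidean Algorithm:
gcd(5, 71) = 1
Bezout coefficients: 5 × -14 + 71 × 1 = 1
So 5 × -14 ≡ 1 (mod 71)
The inverse is -14 mod 71 = 57
Verification: 5 × 57 = 285 = 4 × 71 + 1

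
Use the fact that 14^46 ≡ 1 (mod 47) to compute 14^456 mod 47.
By Fermat: 14^{46} ≡ 1 (mod 47). 456 ≡ 42 (mod 46). So 14^{456} ≡ 14^{42} ≡ 36 (mod 47)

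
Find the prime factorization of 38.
2 × 19

Divide by primes starting from smallest:
38 ÷ 2 = 19
19 ÷ 19 = 1

38 = 2 × 19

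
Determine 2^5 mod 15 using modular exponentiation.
5 = 4 + 1 (binary 101). Repeated squaring mod 15: 2^1 ≡ 2; 2^2 ≡ 2² = 4 ≡ 4; 2^4 ≡ 4² = 16 ≡ 1. Multiply: 2^5 = 2^4 × 2^1 ≡ 1 × 2 (mod 15): 1 × 2 = 2 ≡ 2. So 2^5 ≡ 2 (mod 15).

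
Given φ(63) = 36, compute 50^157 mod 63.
By Euler: 50^{36} ≡ 1 (mod 63) since gcd(50, 63) = 1. 157 = 4×36 + 13. So 50^{157} ≡ 50^{13} ≡ 50 (mod 63)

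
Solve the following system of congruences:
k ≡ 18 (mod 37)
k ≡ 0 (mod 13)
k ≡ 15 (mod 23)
3718

Using the Chinese Remainder Theorem:
M = product of moduli = 11063
For equation 1: M_1 = 299, 299 ≡ 3 (mod 37), inverse of 299 mod 37 is 25 (check: 3 × 25 = 75 ≡ 1 (mod 37))
For equation 2: M_2 = 851, 851 ≡ 6 (mod 13), inverse of 851 mod 13 is 11 (check: 6 × 11 = 66 ≡ 1 (mod 13))
For equation 3: M_3 = 481, 481 ≡ 21 (mod 23), inverse of 481 mod 23 is 11 (check: 21 × 11 = 231 ≡ 1 (mod 23))
Combine: k ≡ Σ r_i×M_i×(M_i⁻¹ mod m_i) = 18×299×25 + 0×851×11 + 15×481×11 = 134550 + 0 + 79365 = 213915
213915 mod 11063 = 3718
k ≡ 3718 (mod 11063)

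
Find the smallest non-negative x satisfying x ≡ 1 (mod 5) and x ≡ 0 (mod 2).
M = 5 × 2 = 10. M₁ = 2, y₁ ≡ 3 (mod 5). M₂ = 5, y₂ ≡ 1 (mod 2). x = 1×2×3 + 0×5×1 ≡ 6 (mod 10)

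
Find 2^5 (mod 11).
5 = 4 + 1 (binary 101). Repeated squaring mod 11: 2^1 ≡ 2; 2^2 ≡ 2² = 4 ≡ 4; 2^4 ≡ 4² = 16 ≡ 5. Multiply: 2^5 = 2^4 × 2^1 ≡ 5 × 2 (mod 11): 5 × 2 = 10 ≡ 10. So 2^5 ≡ 10 (mod 11).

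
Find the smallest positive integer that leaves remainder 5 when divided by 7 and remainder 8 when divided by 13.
M = 7 × 13 = 91. M₁ = 13, y₁ ≡ 6 (mod 7). M₂ = 7, y₂ ≡ 2 (mod 13). r = 5×13×6 + 8×7×2 ≡ 47 (mod 91). The smallest positive such number is 47.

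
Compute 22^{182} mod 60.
4

Using successive squaring:
Binary expansion of 182: 10110110
Powers of 22 mod 60 (each is the square of the previous):
  22^1 ≡ 22 (mod 60)
  22^2 ≡ 22² = 484 ≡ 4 (mod 60)
  22^4 ≡ 4² = 16 ≡ 16 (mod 60)
  22^8 ≡ 16² = 256 ≡ 16 (mod 60)
  22^16 ≡ 16² = 256 ≡ 16 (mod 60)
  22^32 ≡ 16² = 256 ≡ 16 (mod 60)
  22^64 ≡ 16² = 256 ≡ 16 (mod 60)
  22^128 ≡ 16² = 256 ≡ 16 (mod 60)
182 = 128 + 32 + 16 + 4 + 2, so 22^182 = 22^128 × 22^32 × 22^16 × 22^4 × 22^2 ≡ 16 × 16 × 16 × 16 × 4 (mod 60)
Multiplying step by step:
  16 × 16 = 256 ≡ 16 (mod 60)
  16 × 16 = 256 ≡ 16 (mod 60)
  16 × 16 = 256 ≡ 16 (mod 60)
  16 × 4 = 64 ≡ 4 (mod 60)
Result: 22^182 ≡ 4 (mod 60)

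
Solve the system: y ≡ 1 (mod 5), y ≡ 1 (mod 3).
M = 5 × 3 = 15. M₁ = 3, y₁ ≡ 2 (mod 5). M₂ = 5, y₂ ≡ 2 (mod 3). y = 1×3×2 + 1×5×2 ≡ 1 (mod 15)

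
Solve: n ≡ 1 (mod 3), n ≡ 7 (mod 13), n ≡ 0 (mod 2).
M = 3 × 13 × 2 = 78. M₁ = 26, y₁ ≡ 2 (mod 3). M₂ = 6, y₂ ≡ 11 (mod 13). M₃ = 39, y₃ ≡ 1 (mod 2). n = 1×26×2 + 7×6×11 + 0×39×1 ≡ 46 (mod 78)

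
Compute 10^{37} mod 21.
10

Using successive squaring:
Binary expansion of 37: 100101
Powers of 10 mod 21 (each is the square of the previous):
  10^1 ≡ 10 (mod 21)
  10^2 ≡ 10² = 100 ≡ 16 (mod 21)
  10^4 ≡ 16² = 256 ≡ 4 (mod 21)
  10^8 ≡ 4² = 16 ≡ 16 (mod 21)
  10^16 ≡ 16² = 256 ≡ 4 (mod 21)
  10^32 ≡ 4² = 16 ≡ 16 (mod 21)
37 = 32 + 4 + 1, so 10^37 = 10^32 × 10^4 × 10^1 ≡ 16 × 4 × 10 (mod 21)
Multiplying step by step:
  16 × 4 = 64 ≡ 1 (mod 21)
  1 × 10 = 10 ≡ 10 (mod 21)
Result: 10^37 ≡ 10 (mod 21)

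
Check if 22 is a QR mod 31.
By Euler's criterion: 22^{15} ≡ 30 (mod 31). Since this equals -1 (≡ 30), 22 is not a QR.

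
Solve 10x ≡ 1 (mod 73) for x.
10^(-1) ≡ 22 (mod 73). Verification: 10 × 22 = 220 ≡ 1 (mod 73)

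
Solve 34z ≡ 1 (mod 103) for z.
34^(-1) ≡ 100 (mod 103). Verification: 34 × 100 = 3400 ≡ 1 (mod 103)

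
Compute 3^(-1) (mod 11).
4

Using Extended Euclidean Algorithm:
gcd(3, 11) = 1
Bezout coefficients: 3 × 4 + 11 × -1 = 1
So 3 × 4 ≡ 1 (mod 11)
The inverse is 4 mod 11 = 4
Verification: 3 × 4 = 12 = 1 × 11 + 1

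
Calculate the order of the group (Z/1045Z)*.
720

Prime factorization: 1045 = 5 × 11 × 19
Using the formula φ(n) = n × Π(1 - 1/p) for each prime factor p:
φ(1045) = 1045 × (1 - 1/5) × (1 - 1/11) × (1 - 1/19)
φ(1045) = 720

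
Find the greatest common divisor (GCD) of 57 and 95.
19

Using the Euclidean algorithm:
57 = 0 × 95 + 57
95 = 1 × 57 + 38
57 = 1 × 38 + 19
38 = 2 × 19 + 0

GCD(57, 95) = 19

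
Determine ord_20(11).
Powers of 11 mod 20: 11^1≡11, 11^2≡1. Order = 2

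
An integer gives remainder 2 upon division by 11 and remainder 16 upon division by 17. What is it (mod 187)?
M = 11 × 17 = 187. M₁ = 17, y₁ ≡ 2 (mod 11). M₂ = 11, y₂ ≡ 14 (mod 17). r = 2×17×2 + 16×11×14 ≡ 101 (mod 187). The smallest positive such number is 101.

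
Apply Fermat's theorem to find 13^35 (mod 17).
By Fermat: 13^{16} ≡ 1 (mod 17). 35 = 2×16 + 3. So 13^{35} ≡ 13^{3} ≡ 4 (mod 17)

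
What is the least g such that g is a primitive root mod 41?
p - 1 = 40 has prime divisors 2, 5. h is a primitive root mod 41 iff h^(40/q) ≢ 1 (mod 41) for each such q.
h = 2: 2^20 ≡ 1, 2^8 ≡ 10 (mod 41); 2^20 ≡ 1, so not a primitive root.
h = 3: 3^20 ≡ 40, 3^8 ≡ 1 (mod 41); 3^8 ≡ 1, so not a primitive root.
h = 4: 4^20 ≡ 1, 4^8 ≡ 18 (mod 41); 4^20 ≡ 1, so not a primitive root.
h = 5: 5^20 ≡ 1, 5^8 ≡ 18 (mod 41); 5^20 ≡ 1, so not a primitive root.
h = 6: 6^20 ≡ 40, 6^8 ≡ 10 (mod 41); none is 1, so 6 has order 40 and is a primitive root.
The smallest primitive root mod 41 is g = 6.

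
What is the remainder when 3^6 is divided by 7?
6 = 4 + 2 (binary 110). Repeated squaring mod 7: 3^1 ≡ 3; 3^2 ≡ 3² = 9 ≡ 2; 3^4 ≡ 2² = 4 ≡ 4. Multiply: 3^6 = 3^4 × 3^2 ≡ 4 × 2 (mod 7): 4 × 2 = 8 ≡ 1. So 3^6 ≡ 1 (mod 7).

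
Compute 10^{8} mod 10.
0

Using successive squaring:
Binary expansion of 8: 1000
Powers of 10 mod 10 (each is the square of the previous):
  10^1 ≡ 0 (mod 10)
  10^2 ≡ 0² = 0 ≡ 0 (mod 10)
  10^4 ≡ 0² = 0 ≡ 0 (mod 10)
  10^8 ≡ 0² = 0 ≡ 0 (mod 10)
8 is a power of 2, so 10^8 is the last square: ≡ 0 (mod 10)
Result: 10^8 ≡ 0 (mod 10)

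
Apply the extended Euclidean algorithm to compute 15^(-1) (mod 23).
Extended GCD: 15(-3) + 23(2) = 1. So 15^(-1) ≡ 20 ≡ 20 (mod 23). Verify: 15 × 20 = 300 ≡ 1 (mod 23)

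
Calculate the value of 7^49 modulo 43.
Using Fermat: 7^{42} ≡ 1 (mod 43). 49 ≡ 7 (mod 42). So 7^{49} ≡ 7^{7} ≡ 7 (mod 43)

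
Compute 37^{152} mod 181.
70

Using successive squaring:
Binary expansion of 152: 10011000
Powers of 37 mod 181 (each is the square of the previous):
  37^1 ≡ 37 (mod 181)
  37^2 ≡ 37² = 1369 ≡ 102 (mod 181)
  37^4 ≡ 102² = 10404 ≡ 87 (mod 181)
  37^8 ≡ 87² = 7569 ≡ 148 (mod 181)
  37^16 ≡ 148² = 21904 ≡ 3 (mod 181)
  37^32 ≡ 3² = 9 ≡ 9 (mod 181)
  37^64 ≡ 9² = 81 ≡ 81 (mod 181)
  37^128 ≡ 81² = 6561 ≡ 45 (mod 181)
152 = 128 + 16 + 8, so 37^152 = 37^128 × 37^16 × 37^8 ≡ 45 × 3 × 148 (mod 181)
Multiplying step by step:
  45 × 3 = 135 ≡ 135 (mod 181)
  135 × 148 = 19980 ≡ 70 (mod 181)
Result: 37^152 ≡ 70 (mod 181)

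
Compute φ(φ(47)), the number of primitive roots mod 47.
Number of primitive roots mod 47 = φ(46) = 22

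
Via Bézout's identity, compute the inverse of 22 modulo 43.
Extended GCD: 22(2) + 43(-1) = 1. So 22^(-1) ≡ 2 ≡ 2 (mod 43). Verify: 22 × 2 = 44 ≡ 1 (mod 43)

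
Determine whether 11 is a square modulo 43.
By Euler's criterion: 11^{21} ≡ 1 (mod 43). Since this equals 1, 11 is a QR.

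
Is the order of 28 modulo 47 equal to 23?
Yes, ord_47(28) = 23.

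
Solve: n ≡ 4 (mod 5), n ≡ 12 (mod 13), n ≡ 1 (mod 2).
M = 5 × 13 × 2 = 130. M₁ = 26, y₁ ≡ 1 (mod 5). M₂ = 10, y₂ ≡ 4 (mod 13). M₃ = 65, y₃ ≡ 1 (mod 2). n = 4×26×1 + 12×10×4 + 1×65×1 ≡ 129 (mod 130)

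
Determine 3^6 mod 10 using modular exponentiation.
6 = 4 + 2 (binary 110). Repeated squaring mod 10: 3^1 ≡ 3; 3^2 ≡ 3² = 9 ≡ 9; 3^4 ≡ 9² = 81 ≡ 1. Multiply: 3^6 = 3^4 × 3^2 ≡ 1 × 9 (mod 10): 1 × 9 = 9 ≡ 9. So 3^6 ≡ 9 (mod 10).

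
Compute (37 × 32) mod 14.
8

(37 × 32) = 1184
1184 mod 14 = 8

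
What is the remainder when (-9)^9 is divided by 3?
(-9) ≡ 0 (mod 3). 9 = 8 + 1 (binary 1001). Repeated squaring mod 3: 0^1 ≡ 0; 0^2 ≡ 0² = 0 ≡ 0; 0^4 ≡ 0² = 0 ≡ 0; 0^8 ≡ 0² = 0 ≡ 0. Multiply: (-9)^9 ≡ 0^8 × 0^1 ≡ 0 × 0 (mod 3): 0 × 0 = 0 ≡ 0. So (-9)^9 ≡ 0 (mod 3).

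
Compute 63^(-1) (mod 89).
63^(-1) ≡ 65 (mod 89). Verification: 63 × 65 = 4095 ≡ 1 (mod 89)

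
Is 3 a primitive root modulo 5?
Yes

To verify, check if 3^(4/q) ≢ 1 (mod 5) for each prime divisor q of 4
Divisors of 4 = 4: [1, 2, 4]
  3^(4/2) = 3^2 ≡ 4 (mod 5)
Conclusion: 3 is a primitive root modulo 5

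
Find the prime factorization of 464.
2^4 × 29

Divide by primes starting from smallest:
464 ÷ 2 = 232
232 ÷ 2 = 116
116 ÷ 2 = 58
58 ÷ 2 = 29
29 ÷ 29 = 1

464 = 2^4 × 29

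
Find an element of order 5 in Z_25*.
6 has order 5 mod 25 since 6^{5} ≡ 1 (mod 25) and no smaller power works.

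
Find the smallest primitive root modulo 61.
2

A primitive root g modulo p has order p-1 = 60
Prime divisors of 60: [2, 3, 5]
g is a primitive root iff g^(60/q) ≢ 1 (mod 61) for each prime divisor q
Testing small values:
  g = 2: 2^30 ≡ 60, 2^20 ≡ 47, 2^12 ≡ 9 (mod 61) → none is 1, primitive root!
The smallest primitive root is 2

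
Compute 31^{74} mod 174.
13

Using successive squaring:
Binary expansion of 74: 1001010
Powers of 31 mod 174 (each is the square of the previous):
  31^1 ≡ 31 (mod 174)
  31^2 ≡ 31² = 961 ≡ 91 (mod 174)
  31^4 ≡ 91² = 8281 ≡ 103 (mod 174)
  31^8 ≡ 103² = 10609 ≡ 169 (mod 174)
  31^16 ≡ 169² = 28561 ≡ 25 (mod 174)
  31^32 ≡ 25² = 625 ≡ 103 (mod 174)
  31^64 ≡ 103² = 10609 ≡ 169 (mod 174)
74 = 64 + 8 + 2, so 31^74 = 31^64 × 31^8 × 31^2 ≡ 169 × 169 × 91 (mod 174)
Multiplying step by step:
  169 × 169 = 28561 ≡ 25 (mod 174)
  25 × 91 = 2275 ≡ 13 (mod 174)
Result: 31^74 ≡ 13 (mod 174)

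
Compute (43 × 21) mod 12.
3

(43 × 21) = 903
903 mod 12 = 3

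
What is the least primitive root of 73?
5

A primitive root g modulo p has order p-1 = 72
Prime divisors of 72: [2, 3]
g is a primitive root iff g^(72/q) ≢ 1 (mod 73) for each prime divisor q
Testing small values:
  g = 2: 2^36 ≡ 1, 2^24 ≡ 64 (mod 73) → 2^36 ≡ 1, not primitive root
  g = 3: 3^36 ≡ 1, 3^24 ≡ 1 (mod 73) → 3^36 ≡ 1, not primitive root
  g = 4: 4^36 ≡ 1, 4^24 ≡ 8 (mod 73) → 4^36 ≡ 1, not primitive root
  g = 5: 5^36 ≡ 72, 5^24 ≡ 8 (mod 73) → none is 1, primitive root!
The smallest primitive root is 5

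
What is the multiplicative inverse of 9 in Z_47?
21

Using Extended Euclidean Algorithm:
gcd(9, 47) = 1
Bezout coefficients: 9 × 21 + 47 × -4 = 1
So 9 × 21 ≡ 1 (mod 47)
The inverse is 21 mod 47 = 21
Verification: 9 × 21 = 189 = 4 × 47 + 1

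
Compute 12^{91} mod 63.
54

Using successive squaring:
Binary expansion of 91: 1011011
Powers of 12 mod 63 (each is the square of the previous):
  12^1 ≡ 12 (mod 63)
  12^2 ≡ 12² = 144 ≡ 18 (mod 63)
  12^4 ≡ 18² = 324 ≡ 9 (mod 63)
  12^8 ≡ 9² = 81 ≡ 18 (mod 63)
  12^16 ≡ 18² = 324 ≡ 9 (mod 63)
  12^32 ≡ 9² = 81 ≡ 18 (mod 63)
  12^64 ≡ 18² = 324 ≡ 9 (mod 63)
91 = 64 + 16 + 8 + 2 + 1, so 12^91 = 12^64 × 12^16 × 12^8 × 12^2 × 12^1 ≡ 9 × 9 × 18 × 18 × 12 (mod 63)
Multiplying step by step:
  9 × 9 = 81 ≡ 18 (mod 63)
  18 × 18 = 324 ≡ 9 (mod 63)
  9 × 18 = 162 ≡ 36 (mod 63)
  36 × 12 = 432 ≡ 54 (mod 63)
Result: 12^91 ≡ 54 (mod 63)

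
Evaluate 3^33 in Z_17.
Using Fermat: 3^{16} ≡ 1 (mod 17). 33 ≡ 1 (mod 16). So 3^{33} ≡ 3^{1} ≡ 3 (mod 17)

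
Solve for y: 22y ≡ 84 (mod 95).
47

Since gcd(22, 95) = 1 divides 84, a solution exists.
Multiply both sides by the inverse of 22 mod 95:
  22^(-1) mod 95 = 13
  x ≡ 13 × 84 ≡ 1092 ≡ 47 (mod 95)
Verification: 22 × 47 = 1034 = 10 × 95 + 84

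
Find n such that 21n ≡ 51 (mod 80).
71

Since gcd(21, 80) = 1 divides 51, a solution exists.
Multiply both sides by the inverse of 21 mod 80:
  21^(-1) mod 80 = 61
  x ≡ 61 × 51 ≡ 3111 ≡ 71 (mod 80)
Verification: 21 × 71 = 1491 = 18 × 80 + 51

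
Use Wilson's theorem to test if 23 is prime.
(22)! mod 23 = 22. Since 22 ≡ -1 (mod 23), 23 is prime.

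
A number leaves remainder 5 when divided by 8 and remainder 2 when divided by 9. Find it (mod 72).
M = 8 × 9 = 72. M₁ = 9, y₁ ≡ 1 (mod 8). M₂ = 8, y₂ ≡ 8 (mod 9). y = 5×9×1 + 2×8×8 ≡ 29 (mod 72)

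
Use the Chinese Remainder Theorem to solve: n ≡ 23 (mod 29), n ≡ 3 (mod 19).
516

Using the Chinese Remainder Theorem:
M = product of moduli = 551
For equation 1: M_1 = 19, 19 ≡ 19 (mod 29), inverse of 19 mod 29 is 26 (check: 19 × 26 = 494 ≡ 1 (mod 29))
For equation 2: M_2 = 29, 29 ≡ 10 (mod 19), inverse of 29 mod 19 is 2 (check: 10 × 2 = 20 ≡ 1 (mod 19))
Combine: n ≡ Σ r_i×M_i×(M_i⁻¹ mod m_i) = 23×19×26 + 3×29×2 = 11362 + 174 = 11536
11536 mod 551 = 516
n ≡ 516 (mod 551)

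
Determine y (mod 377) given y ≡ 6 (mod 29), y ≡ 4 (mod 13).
238

Using the Chinese Remainder Theorem:
M = product of moduli = 377
For equation 1: M_1 = 13, 13 ≡ 13 (mod 29), inverse of 13 mod 29 is 9 (check: 13 × 9 = 117 ≡ 1 (mod 29))
For equation 2: M_2 = 29, 29 ≡ 3 (mod 13), inverse of 29 mod 13 is 9 (check: 3 × 9 = 27 ≡ 1 (mod 13))
Combine: y ≡ Σ r_i×M_i×(M_i⁻¹ mod m_i) = 6×13×9 + 4×29×9 = 702 + 1044 = 1746
1746 mod 377 = 238
y ≡ 238 (mod 377)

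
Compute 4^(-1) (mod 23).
4^(-1) ≡ 6 (mod 23). Verification: 4 × 6 = 24 ≡ 1 (mod 23)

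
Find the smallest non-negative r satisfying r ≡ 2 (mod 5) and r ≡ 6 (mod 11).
M = 5 × 11 = 55. M₁ = 11, y₁ ≡ 1 (mod 5). M₂ = 5, y₂ ≡ 9 (mod 11). r = 2×11×1 + 6×5×9 ≡ 17 (mod 55)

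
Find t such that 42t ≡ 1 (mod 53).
42^(-1) ≡ 24 (mod 53). Verification: 42 × 24 = 1008 ≡ 1 (mod 53)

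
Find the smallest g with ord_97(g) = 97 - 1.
p - 1 = 96 has prime divisors 2, 3. h is a primitive root mod 97 iff h^(96/q) ≢ 1 (mod 97) for each such q.
h = 2: 2^48 ≡ 1, 2^32 ≡ 35 (mod 97); 2^48 ≡ 1, so not a primitive root.
h = 3: 3^48 ≡ 1, 3^32 ≡ 35 (mod 97); 3^48 ≡ 1, so not a primitive root.
h = 4: 4^48 ≡ 1, 4^32 ≡ 61 (mod 97); 4^48 ≡ 1, so not a primitive root.
h = 5: 5^48 ≡ 96, 5^32 ≡ 35 (mod 97); none is 1, so 5 has order 96 and is a primitive root.
The smallest primitive root mod 97 is g = 5.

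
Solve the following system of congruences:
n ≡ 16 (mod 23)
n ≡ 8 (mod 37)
637

Using the Chinese Remainder Theorem:
M = product of moduli = 851
For equation 1: M_1 = 37, 37 ≡ 14 (mod 23), inverse of 37 mod 23 is 5 (check: 14 × 5 = 70 ≡ 1 (mod 23))
For equation 2: M_2 = 23, 23 ≡ 23 (mod 37), inverse of 23 mod 37 is 29 (check: 23 × 29 = 667 ≡ 1 (mod 37))
Combine: n ≡ Σ r_i×M_i×(M_i⁻¹ mod m_i) = 16×37×5 + 8×23×29 = 2960 + 5336 = 8296
8296 mod 851 = 637
n ≡ 637 (mod 851)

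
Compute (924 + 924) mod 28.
0

(924 + 924) = 1848
1848 mod 28 = 0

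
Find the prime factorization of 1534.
2 × 13 × 59

Divide by primes starting from smallest:
1534 ÷ 2 = 767
767 ÷ 13 = 59
59 ÷ 59 = 1

1534 = 2 × 13 × 59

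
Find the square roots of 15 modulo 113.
The square roots of 15 mod 113 are 69 and 44. Verify: 69² = 4761 ≡ 15 (mod 113)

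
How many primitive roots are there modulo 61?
16

The number of primitive roots modulo p is φ(p-1) = φ(60)
φ(60) = 16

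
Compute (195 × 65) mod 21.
12

(195 × 65) = 12675
12675 mod 21 = 12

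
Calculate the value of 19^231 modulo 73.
Using Fermat: 19^{72} ≡ 1 (mod 73). 231 ≡ 15 (mod 72). So 19^{231} ≡ 19^{15} ≡ 49 (mod 73)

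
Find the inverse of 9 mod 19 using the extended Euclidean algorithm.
Extended GCD: 9(-2) + 19(1) = 1. So 9^(-1) ≡ 17 ≡ 17 (mod 19). Verify: 9 × 17 = 153 ≡ 1 (mod 19)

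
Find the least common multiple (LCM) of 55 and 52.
2860

First find GCD(55, 52) using the Euclidean algorithm:
55 = 1 × 52 + 3
52 = 17 × 3 + 1
3 = 3 × 1 + 0
GCD(55, 52) = 1

LCM formula: LCM(a, b) = (a × b) / GCD(a, b)
LCM(55, 52) = (55 × 52) / 1
LCM(55, 52) = 2860 / 1
LCM(55, 52) = 2860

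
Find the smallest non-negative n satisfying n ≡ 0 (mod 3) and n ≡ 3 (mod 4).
M = 3 × 4 = 12. M₁ = 4, y₁ ≡ 1 (mod 3). M₂ = 3, y₂ ≡ 3 (mod 4). n = 0×4×1 + 3×3×3 ≡ 3 (mod 12)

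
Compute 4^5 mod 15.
5 = 4 + 1 (binary 101). Repeated squaring mod 15: 4^1 ≡ 4; 4^2 ≡ 4² = 16 ≡ 1; 4^4 ≡ 1² = 1 ≡ 1. Multiply: 4^5 = 4^4 × 4^1 ≡ 1 × 4 (mod 15): 1 × 4 = 4 ≡ 4. So 4^5 ≡ 4 (mod 15).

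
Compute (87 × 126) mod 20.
2

(87 × 126) = 10962
10962 mod 20 = 2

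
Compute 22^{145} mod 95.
22

Using successive squaring:
Binary expansion of 145: 10010001
Powers of 22 mod 95 (each is the square of the previous):
  22^1 ≡ 22 (mod 95)
  22^2 ≡ 22² = 484 ≡ 9 (mod 95)
  22^4 ≡ 9² = 81 ≡ 81 (mod 95)
  22^8 ≡ 81² = 6561 ≡ 6 (mod 95)
  22^16 ≡ 6² = 36 ≡ 36 (mod 95)
  22^32 ≡ 36² = 1296 ≡ 61 (mod 95)
  22^64 ≡ 61² = 3721 ≡ 16 (mod 95)
  22^128 ≡ 16² = 256 ≡ 66 (mod 95)
145 = 128 + 16 + 1, so 22^145 = 22^128 × 22^16 × 22^1 ≡ 66 × 36 × 22 (mod 95)
Multiplying step by step:
  66 × 36 = 2376 ≡ 1 (mod 95)
  1 × 22 = 22 ≡ 22 (mod 95)
Result: 22^145 ≡ 22 (mod 95)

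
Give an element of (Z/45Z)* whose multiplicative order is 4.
8 has order 4 mod 45 since 8^{4} ≡ 1 (mod 45) and no smaller power works.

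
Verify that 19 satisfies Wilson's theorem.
(18)! mod 19 = 18. Since this equals -1 (mod 19), Wilson confirms 19 is prime.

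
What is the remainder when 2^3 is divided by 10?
3 = 2 + 1 (binary 11). Repeated squaring mod 10: 2^1 ≡ 2; 2^2 ≡ 2² = 4 ≡ 4. Multiply: 2^3 = 2^2 × 2^1 ≡ 4 × 2 (mod 10): 4 × 2 = 8 ≡ 8. So 2^3 ≡ 8 (mod 10).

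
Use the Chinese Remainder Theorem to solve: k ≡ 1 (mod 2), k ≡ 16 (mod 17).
33

Using the Chinese Remainder Theorem:
M = product of moduli = 34
For equation 1: M_1 = 17, 17 ≡ 1 (mod 2), inverse of 17 mod 2 is 1 (check: 1 × 1 = 1 ≡ 1 (mod 2))
For equation 2: M_2 = 2, 2 ≡ 2 (mod 17), inverse of 2 mod 17 is 9 (check: 2 × 9 = 18 ≡ 1 (mod 17))
Combine: k ≡ Σ r_i×M_i×(M_i⁻¹ mod m_i) = 1×17×1 + 16×2×9 = 17 + 288 = 305
305 mod 34 = 33
k ≡ 33 (mod 34)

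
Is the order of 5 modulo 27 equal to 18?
Yes, ord_27(5) = 18.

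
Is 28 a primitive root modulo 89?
p - 1 = 88 has prime divisors 2, 11. Check 28^(88/q) mod 89 for each: 28^(88/2) = 28^44 ≡ 88, 28^(88/11) = 28^8 ≡ 39 (mod 89). None of these is 1, so 28 has order 88 = φ(89), so it is a primitive root mod 89.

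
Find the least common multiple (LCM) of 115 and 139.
15985

First find GCD(115, 139) using the Euclidean algorithm:
115 = 0 × 139 + 115
139 = 1 × 115 + 24
115 = 4 × 24 + 19
24 = 1 × 19 + 5
19 = 3 × 5 + 4
5 = 1 × 4 + 1
4 = 4 × 1 + 0
GCD(115, 139) = 1

LCM formula: LCM(a, b) = (a × b) / GCD(a, b)
LCM(115, 139) = (115 × 139) / 1
LCM(115, 139) = 15985 / 1
LCM(115, 139) = 15985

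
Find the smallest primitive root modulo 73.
p - 1 = 72 has prime divisors 2, 3. h is a primitive root mod 73 iff h^(72/q) ≢ 1 (mod 73) for each such q.
h = 2: 2^36 ≡ 1, 2^24 ≡ 64 (mod 73); 2^36 ≡ 1, so not a primitive root.
h = 3: 3^36 ≡ 1, 3^24 ≡ 1 (mod 73); 3^36 ≡ 1, so not a primitive root.
h = 4: 4^36 ≡ 1, 4^24 ≡ 8 (mod 73); 4^36 ≡ 1, so not a primitive root.
h = 5: 5^36 ≡ 72, 5^24 ≡ 8 (mod 73); none is 1, so 5 has order 72 and is a primitive root.
The smallest primitive root mod 73 is g = 5.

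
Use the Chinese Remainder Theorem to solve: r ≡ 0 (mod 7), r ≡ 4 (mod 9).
M = 7 × 9 = 63. M₁ = 9, y₁ ≡ 4 (mod 7). M₂ = 7, y₂ ≡ 4 (mod 9). r = 0×9×4 + 4×7×4 ≡ 49 (mod 63)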